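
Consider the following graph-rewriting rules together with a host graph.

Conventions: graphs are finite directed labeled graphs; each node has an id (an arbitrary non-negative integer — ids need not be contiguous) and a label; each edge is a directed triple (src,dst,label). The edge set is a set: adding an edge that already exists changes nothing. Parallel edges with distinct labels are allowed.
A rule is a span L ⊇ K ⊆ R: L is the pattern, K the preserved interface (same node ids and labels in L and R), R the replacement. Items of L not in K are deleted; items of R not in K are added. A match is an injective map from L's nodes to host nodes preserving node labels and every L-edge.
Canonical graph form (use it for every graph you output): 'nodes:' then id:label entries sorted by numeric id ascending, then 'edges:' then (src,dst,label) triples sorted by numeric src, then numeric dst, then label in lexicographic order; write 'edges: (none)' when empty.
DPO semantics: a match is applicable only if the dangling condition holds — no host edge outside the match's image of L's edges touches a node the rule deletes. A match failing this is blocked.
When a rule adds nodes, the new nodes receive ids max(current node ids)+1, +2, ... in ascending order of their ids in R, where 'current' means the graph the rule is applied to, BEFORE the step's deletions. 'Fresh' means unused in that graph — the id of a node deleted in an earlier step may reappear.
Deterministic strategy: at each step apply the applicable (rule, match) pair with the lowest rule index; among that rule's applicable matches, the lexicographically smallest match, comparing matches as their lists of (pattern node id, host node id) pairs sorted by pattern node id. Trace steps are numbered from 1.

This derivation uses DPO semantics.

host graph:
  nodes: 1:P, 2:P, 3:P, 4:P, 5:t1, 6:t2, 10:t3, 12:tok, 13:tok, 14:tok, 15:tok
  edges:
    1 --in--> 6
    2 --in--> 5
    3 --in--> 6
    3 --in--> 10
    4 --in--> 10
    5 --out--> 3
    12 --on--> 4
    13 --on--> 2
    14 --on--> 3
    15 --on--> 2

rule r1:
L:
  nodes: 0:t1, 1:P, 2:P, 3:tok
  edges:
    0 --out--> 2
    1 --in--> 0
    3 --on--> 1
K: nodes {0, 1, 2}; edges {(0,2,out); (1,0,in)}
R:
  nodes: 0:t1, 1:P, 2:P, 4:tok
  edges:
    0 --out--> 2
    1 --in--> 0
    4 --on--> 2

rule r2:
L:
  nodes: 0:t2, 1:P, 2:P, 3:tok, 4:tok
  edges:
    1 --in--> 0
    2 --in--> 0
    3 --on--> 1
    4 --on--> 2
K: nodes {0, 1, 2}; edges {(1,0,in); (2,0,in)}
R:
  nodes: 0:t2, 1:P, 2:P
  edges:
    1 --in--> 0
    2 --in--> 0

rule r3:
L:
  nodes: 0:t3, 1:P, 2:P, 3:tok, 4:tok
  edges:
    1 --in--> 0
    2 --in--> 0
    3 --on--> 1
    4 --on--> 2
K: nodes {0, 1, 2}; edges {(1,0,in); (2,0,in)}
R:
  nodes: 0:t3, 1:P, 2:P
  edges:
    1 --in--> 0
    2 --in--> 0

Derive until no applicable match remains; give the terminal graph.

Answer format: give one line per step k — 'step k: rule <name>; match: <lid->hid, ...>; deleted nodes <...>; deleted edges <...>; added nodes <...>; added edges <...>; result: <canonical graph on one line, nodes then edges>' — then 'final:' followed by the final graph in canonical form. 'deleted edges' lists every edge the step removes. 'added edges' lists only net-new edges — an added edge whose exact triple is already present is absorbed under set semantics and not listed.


step 1: rule r1; match: 0->5, 1->2, 2->3, 3->13; deleted nodes 13; deleted edges (13,2,on); added nodes 16; added edges (16,3,on); result: nodes: 1:P, 2:P, 3:P, 4:P, 5:t1, 6:t2, 10:t3, 12:tok, 14:tok, 15:tok, 16:tok edges: (1,6,in); (2,5,in); (3,6,in); (3,10,in); (4,10,in); (5,3,out); (12,4,on); (14,3,on); (15,2,on); (16,3,on)
step 2: rule r1; match: 0->5, 1->2, 2->3, 3->15; deleted nodes 15; deleted edges (15,2,on); added nodes 17; added edges (17,3,on); result: nodes: 1:P, 2:P, 3:P, 4:P, 5:t1, 6:t2, 10:t3, 12:tok, 14:tok, 16:tok, 17:tok edges: (1,6,in); (2,5,in); (3,6,in); (3,10,in); (4,10,in); (5,3,out); (12,4,on); (14,3,on); (16,3,on); (17,3,on)
step 3: rule r3; match: 0->10, 1->3, 2->4, 3->14, 4->12; deleted nodes 12, 14; deleted edges (12,4,on); (14,3,on); added nodes (none); added edges (none); result: nodes: 1:P, 2:P, 3:P, 4:P, 5:t1, 6:t2, 10:t3, 16:tok, 17:tok edges: (1,6,in); (2,5,in); (3,6,in); (3,10,in); (4,10,in); (5,3,out); (16,3,on); (17,3,on)
final:
nodes: 1:P, 2:P, 3:P, 4:P, 5:t1, 6:t2, 10:t3, 16:tok, 17:tok
edges: (1,6,in); (2,5,in); (3,6,in); (3,10,in); (4,10,in); (5,3,out); (16,3,on); (17,3,on)


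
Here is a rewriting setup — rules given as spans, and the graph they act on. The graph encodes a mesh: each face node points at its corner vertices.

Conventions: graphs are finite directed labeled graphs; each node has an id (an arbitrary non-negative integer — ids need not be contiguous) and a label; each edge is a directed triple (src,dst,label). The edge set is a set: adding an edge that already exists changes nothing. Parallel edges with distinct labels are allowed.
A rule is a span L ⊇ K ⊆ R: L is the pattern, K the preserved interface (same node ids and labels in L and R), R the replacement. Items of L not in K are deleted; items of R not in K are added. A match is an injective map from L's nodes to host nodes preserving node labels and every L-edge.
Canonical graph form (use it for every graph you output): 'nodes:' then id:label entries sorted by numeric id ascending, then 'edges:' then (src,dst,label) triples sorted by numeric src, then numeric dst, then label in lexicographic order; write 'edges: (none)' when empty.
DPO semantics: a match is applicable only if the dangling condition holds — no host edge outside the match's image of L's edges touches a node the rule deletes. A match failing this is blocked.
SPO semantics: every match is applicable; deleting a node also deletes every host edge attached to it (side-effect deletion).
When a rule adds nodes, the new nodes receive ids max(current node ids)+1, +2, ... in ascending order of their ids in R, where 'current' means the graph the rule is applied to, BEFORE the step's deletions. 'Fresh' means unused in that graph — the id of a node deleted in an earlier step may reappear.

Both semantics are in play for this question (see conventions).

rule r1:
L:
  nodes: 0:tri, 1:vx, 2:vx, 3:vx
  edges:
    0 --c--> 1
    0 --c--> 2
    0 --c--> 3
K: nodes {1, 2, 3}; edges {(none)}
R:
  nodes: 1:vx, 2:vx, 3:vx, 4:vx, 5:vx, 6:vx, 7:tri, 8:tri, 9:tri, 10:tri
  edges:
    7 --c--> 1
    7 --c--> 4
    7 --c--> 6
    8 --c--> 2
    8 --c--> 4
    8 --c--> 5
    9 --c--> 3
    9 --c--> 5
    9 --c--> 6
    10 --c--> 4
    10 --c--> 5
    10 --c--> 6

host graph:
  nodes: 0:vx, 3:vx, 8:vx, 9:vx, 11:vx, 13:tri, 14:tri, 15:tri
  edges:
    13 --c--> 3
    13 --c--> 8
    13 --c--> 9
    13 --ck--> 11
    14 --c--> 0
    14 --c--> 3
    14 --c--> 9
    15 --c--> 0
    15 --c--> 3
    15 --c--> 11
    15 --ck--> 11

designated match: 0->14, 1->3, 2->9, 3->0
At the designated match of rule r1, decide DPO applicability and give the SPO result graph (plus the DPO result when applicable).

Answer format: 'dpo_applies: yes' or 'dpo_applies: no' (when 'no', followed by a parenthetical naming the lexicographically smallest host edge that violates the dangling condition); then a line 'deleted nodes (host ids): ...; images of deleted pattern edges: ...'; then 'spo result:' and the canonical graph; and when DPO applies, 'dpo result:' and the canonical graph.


dpo_applies: yes
deleted nodes (host ids): 14; images of deleted pattern edges: (14,0,c); (14,3,c); (14,9,c)
spo result:
nodes: 0:vx, 3:vx, 8:vx, 9:vx, 11:vx, 13:tri, 15:tri, 16:vx, 17:vx, 18:vx, 19:tri, 20:tri, 21:tri, 22:tri
edges: (13,3,c); (13,8,c); (13,9,c); (13,11,ck); (15,0,c); (15,3,c); (15,11,c); (15,11,ck); (19,3,c); (19,16,c); (19,18,c); (20,9,c); (20,16,c); (20,17,c); (21,0,c); (21,17,c); (21,18,c); (22,16,c); (22,17,c); (22,18,c)
dpo result:
nodes: 0:vx, 3:vx, 8:vx, 9:vx, 11:vx, 13:tri, 15:tri, 16:vx, 17:vx, 18:vx, 19:tri, 20:tri, 21:tri, 22:tri
edges: (13,3,c); (13,8,c); (13,9,c); (13,11,ck); (15,0,c); (15,3,c); (15,11,c); (15,11,ck); (19,3,c); (19,16,c); (19,18,c); (20,9,c); (20,16,c); (20,17,c); (21,0,c); (21,17,c); (21,18,c); (22,16,c); (22,17,c); (22,18,c)


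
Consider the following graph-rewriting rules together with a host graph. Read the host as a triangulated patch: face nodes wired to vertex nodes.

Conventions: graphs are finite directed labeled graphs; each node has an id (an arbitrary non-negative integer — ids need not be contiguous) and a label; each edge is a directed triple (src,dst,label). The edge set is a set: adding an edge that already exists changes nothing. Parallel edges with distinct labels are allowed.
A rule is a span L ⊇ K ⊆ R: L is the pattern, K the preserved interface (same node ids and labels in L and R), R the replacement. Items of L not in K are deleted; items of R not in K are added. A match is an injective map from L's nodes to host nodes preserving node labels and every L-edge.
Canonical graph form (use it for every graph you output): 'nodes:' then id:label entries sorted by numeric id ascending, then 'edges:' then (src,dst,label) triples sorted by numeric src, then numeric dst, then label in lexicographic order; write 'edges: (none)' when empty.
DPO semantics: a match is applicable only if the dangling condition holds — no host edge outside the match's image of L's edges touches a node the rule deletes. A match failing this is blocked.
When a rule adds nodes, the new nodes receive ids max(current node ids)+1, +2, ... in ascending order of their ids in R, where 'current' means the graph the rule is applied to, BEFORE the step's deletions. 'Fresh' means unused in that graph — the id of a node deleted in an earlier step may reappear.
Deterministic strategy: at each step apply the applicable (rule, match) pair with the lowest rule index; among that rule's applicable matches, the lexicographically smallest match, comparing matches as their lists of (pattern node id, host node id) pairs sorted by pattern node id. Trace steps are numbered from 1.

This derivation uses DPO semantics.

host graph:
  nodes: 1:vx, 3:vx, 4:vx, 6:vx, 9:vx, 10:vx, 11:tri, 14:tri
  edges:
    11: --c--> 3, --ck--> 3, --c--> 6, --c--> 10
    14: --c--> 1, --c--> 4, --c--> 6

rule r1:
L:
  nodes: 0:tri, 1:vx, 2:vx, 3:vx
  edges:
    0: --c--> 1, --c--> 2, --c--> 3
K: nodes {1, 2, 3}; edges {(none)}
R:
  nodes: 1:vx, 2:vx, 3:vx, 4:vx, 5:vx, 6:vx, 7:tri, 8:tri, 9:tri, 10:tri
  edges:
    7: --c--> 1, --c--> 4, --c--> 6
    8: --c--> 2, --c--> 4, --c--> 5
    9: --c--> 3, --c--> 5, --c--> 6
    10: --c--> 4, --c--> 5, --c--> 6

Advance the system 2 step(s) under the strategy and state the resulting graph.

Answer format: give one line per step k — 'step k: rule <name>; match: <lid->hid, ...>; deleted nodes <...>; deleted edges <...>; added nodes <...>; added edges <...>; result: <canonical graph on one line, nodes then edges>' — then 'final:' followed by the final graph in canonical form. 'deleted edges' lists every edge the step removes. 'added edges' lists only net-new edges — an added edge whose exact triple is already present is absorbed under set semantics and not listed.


step 1: rule r1; match: 0->14, 1->1, 2->4, 3->6; deleted nodes 14; deleted edges (14,1,c); (14,4,c); (14,6,c); added nodes 15, 16, 17, 18, 19, 20, 21; added edges (18,1,c); (18,15,c); (18,17,c); (19,4,c); (19,15,c); (19,16,c); (20,6,c); (20,16,c); (20,17,c); (21,15,c); (21,16,c); (21,17,c); result: nodes: 1:vx, 3:vx, 4:vx, 6:vx, 9:vx, 10:vx, 11:tri, 15:vx, 16:vx, 17:vx, 18:tri, 19:tri, 20:tri, 21:tri edges: (11,3,c); (11,3,ck); (11,6,c); (11,10,c); (18,1,c); (18,15,c); (18,17,c); (19,4,c); (19,15,c); (19,16,c); (20,6,c); (20,16,c); (20,17,c); (21,15,c); (21,16,c); (21,17,c)
step 2: rule r1; match: 0->18, 1->1, 2->15, 3->17; deleted nodes 18; deleted edges (18,1,c); (18,15,c); (18,17,c); added nodes 22, 23, 24, 25, 26, 27, 28; added edges (25,1,c); (25,22,c); (25,24,c); (26,15,c); (26,22,c); (26,23,c); (27,17,c); (27,23,c); (27,24,c); (28,22,c); (28,23,c); (28,24,c); result: nodes: 1:vx, 3:vx, 4:vx, 6:vx, 9:vx, 10:vx, 11:tri, 15:vx, 16:vx, 17:vx, 19:tri, 20:tri, 21:tri, 22:vx, 23:vx, 24:vx, 25:tri, 26:tri, 27:tri, 28:tri edges: (11,3,c); (11,3,ck); (11,6,c); (11,10,c); (19,4,c); (19,15,c); (19,16,c); (20,6,c); (20,16,c); (20,17,c); (21,15,c); (21,16,c); (21,17,c); (25,1,c); (25,22,c); (25,24,c); (26,15,c); (26,22,c); (26,23,c); (27,17,c); (27,23,c); (27,24,c); (28,22,c); (28,23,c); (28,24,c)
final:
nodes: 1:vx, 3:vx, 4:vx, 6:vx, 9:vx, 10:vx, 11:tri, 15:vx, 16:vx, 17:vx, 19:tri, 20:tri, 21:tri, 22:vx, 23:vx, 24:vx, 25:tri, 26:tri, 27:tri, 28:tri
edges: (11,3,c); (11,3,ck); (11,6,c); (11,10,c); (19,4,c); (19,15,c); (19,16,c); (20,6,c); (20,16,c); (20,17,c); (21,15,c); (21,16,c); (21,17,c); (25,1,c); (25,22,c); (25,24,c); (26,15,c); (26,22,c); (26,23,c); (27,17,c); (27,23,c); (27,24,c); (28,22,c); (28,23,c); (28,24,c)


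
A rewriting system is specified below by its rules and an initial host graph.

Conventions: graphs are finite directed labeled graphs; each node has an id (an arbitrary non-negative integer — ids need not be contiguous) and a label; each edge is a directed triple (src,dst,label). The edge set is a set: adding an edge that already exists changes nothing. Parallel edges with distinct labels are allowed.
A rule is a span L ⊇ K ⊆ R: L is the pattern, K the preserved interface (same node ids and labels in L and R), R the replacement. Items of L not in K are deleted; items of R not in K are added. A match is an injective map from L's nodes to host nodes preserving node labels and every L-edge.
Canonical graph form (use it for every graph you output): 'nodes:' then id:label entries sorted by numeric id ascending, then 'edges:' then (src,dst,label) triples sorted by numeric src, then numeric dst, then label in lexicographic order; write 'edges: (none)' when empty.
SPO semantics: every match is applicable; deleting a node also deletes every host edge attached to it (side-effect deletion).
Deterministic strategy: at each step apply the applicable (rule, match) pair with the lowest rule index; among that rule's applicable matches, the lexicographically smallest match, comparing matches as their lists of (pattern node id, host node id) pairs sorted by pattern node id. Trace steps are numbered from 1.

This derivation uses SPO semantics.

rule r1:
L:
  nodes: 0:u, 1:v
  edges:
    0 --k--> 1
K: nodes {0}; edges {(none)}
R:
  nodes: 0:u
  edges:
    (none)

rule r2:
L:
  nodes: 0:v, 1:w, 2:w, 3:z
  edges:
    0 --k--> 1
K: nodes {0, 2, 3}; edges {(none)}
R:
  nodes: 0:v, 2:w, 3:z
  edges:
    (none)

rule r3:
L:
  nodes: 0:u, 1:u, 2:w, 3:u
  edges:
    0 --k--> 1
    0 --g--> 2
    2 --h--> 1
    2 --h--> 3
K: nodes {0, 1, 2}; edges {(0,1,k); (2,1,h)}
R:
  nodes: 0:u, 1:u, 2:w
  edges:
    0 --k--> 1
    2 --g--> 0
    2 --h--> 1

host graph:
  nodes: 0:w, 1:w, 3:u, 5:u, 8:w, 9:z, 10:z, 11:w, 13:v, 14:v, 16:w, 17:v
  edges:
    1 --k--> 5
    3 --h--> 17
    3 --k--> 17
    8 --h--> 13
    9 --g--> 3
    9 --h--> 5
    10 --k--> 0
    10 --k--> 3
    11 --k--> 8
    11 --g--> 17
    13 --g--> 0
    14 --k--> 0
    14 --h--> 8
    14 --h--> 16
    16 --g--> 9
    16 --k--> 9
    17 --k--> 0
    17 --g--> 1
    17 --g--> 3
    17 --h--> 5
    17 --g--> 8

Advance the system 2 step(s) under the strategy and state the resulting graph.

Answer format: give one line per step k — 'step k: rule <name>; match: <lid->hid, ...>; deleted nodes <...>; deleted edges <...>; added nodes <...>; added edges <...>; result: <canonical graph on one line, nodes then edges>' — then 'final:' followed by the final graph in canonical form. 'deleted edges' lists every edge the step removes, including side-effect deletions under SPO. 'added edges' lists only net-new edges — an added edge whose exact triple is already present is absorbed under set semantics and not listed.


step 1: rule r1; match: 0->3, 1->17; deleted nodes 17; deleted edges (3,17,h); (3,17,k); (11,17,g); (17,0,k); (17,1,g); (17,3,g); (17,5,h); (17,8,g); added nodes (none); added edges (none); result: nodes: 0:w, 1:w, 3:u, 5:u, 8:w, 9:z, 10:z, 11:w, 13:v, 14:v, 16:w edges: (1,5,k); (8,13,h); (9,3,g); (9,5,h); (10,0,k); (10,3,k); (11,8,k); (13,0,g); (14,0,k); (14,8,h); (14,16,h); (16,9,g); (16,9,k)
step 2: rule r2; match: 0->14, 1->0, 2->1, 3->9; deleted nodes 0; deleted edges (10,0,k); (13,0,g); (14,0,k); added nodes (none); added edges (none); result: nodes: 1:w, 3:u, 5:u, 8:w, 9:z, 10:z, 11:w, 13:v, 14:v, 16:w edges: (1,5,k); (8,13,h); (9,3,g); (9,5,h); (10,3,k); (11,8,k); (14,8,h); (14,16,h); (16,9,g); (16,9,k)
final:
nodes: 1:w, 3:u, 5:u, 8:w, 9:z, 10:z, 11:w, 13:v, 14:v, 16:w
edges: (1,5,k); (8,13,h); (9,3,g); (9,5,h); (10,3,k); (11,8,k); (14,8,h); (14,16,h); (16,9,g); (16,9,k)


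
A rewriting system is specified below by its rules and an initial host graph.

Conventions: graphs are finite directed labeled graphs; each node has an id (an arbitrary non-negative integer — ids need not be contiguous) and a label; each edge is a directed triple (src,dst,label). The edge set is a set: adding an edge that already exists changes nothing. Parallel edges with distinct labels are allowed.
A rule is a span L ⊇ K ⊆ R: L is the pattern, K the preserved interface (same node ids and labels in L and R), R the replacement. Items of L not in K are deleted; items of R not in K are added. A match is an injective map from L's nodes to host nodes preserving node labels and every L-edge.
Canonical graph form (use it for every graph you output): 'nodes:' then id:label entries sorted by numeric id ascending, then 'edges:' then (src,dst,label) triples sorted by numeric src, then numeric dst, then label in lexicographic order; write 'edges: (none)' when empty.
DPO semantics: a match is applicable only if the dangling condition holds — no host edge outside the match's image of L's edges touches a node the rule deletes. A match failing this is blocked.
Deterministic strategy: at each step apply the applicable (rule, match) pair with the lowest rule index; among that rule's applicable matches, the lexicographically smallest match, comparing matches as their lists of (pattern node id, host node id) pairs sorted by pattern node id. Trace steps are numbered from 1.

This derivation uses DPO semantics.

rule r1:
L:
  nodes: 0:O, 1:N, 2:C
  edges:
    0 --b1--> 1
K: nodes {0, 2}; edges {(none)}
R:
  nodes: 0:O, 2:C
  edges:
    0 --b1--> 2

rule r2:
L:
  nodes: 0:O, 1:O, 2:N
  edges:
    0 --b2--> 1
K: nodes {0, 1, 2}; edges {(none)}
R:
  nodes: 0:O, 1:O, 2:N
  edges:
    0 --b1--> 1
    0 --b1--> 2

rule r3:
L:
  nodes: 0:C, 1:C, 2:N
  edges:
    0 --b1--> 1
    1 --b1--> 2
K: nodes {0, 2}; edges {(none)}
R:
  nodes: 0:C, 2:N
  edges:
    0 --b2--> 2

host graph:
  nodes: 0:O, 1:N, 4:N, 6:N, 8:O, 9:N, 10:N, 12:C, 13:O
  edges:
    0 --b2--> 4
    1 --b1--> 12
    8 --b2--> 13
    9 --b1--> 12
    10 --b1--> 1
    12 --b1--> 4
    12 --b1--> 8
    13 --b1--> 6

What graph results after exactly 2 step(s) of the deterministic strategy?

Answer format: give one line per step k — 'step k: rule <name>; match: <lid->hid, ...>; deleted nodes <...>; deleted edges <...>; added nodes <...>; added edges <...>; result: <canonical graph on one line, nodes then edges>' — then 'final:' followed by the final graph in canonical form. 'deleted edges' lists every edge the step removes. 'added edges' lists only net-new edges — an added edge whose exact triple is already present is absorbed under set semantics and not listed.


step 1: rule r1; match: 0->13, 1->6, 2->12; deleted nodes 6; deleted edges (13,6,b1); added nodes (none); added edges (13,12,b1); result: nodes: 0:O, 1:N, 4:N, 8:O, 9:N, 10:N, 12:C, 13:O edges: (0,4,b2); (1,12,b1); (8,13,b2); (9,12,b1); (10,1,b1); (12,4,b1); (12,8,b1); (13,12,b1)
step 2: rule r2; match: 0->8, 1->13, 2->1; deleted nodes (none); deleted edges (8,13,b2); added nodes (none); added edges (8,1,b1); (8,13,b1); result: nodes: 0:O, 1:N, 4:N, 8:O, 9:N, 10:N, 12:C, 13:O edges: (0,4,b2); (1,12,b1); (8,1,b1); (8,13,b1); (9,12,b1); (10,1,b1); (12,4,b1); (12,8,b1); (13,12,b1)
final:
nodes: 0:O, 1:N, 4:N, 8:O, 9:N, 10:N, 12:C, 13:O
edges: (0,4,b2); (1,12,b1); (8,1,b1); (8,13,b1); (9,12,b1); (10,1,b1); (12,4,b1); (12,8,b1); (13,12,b1)


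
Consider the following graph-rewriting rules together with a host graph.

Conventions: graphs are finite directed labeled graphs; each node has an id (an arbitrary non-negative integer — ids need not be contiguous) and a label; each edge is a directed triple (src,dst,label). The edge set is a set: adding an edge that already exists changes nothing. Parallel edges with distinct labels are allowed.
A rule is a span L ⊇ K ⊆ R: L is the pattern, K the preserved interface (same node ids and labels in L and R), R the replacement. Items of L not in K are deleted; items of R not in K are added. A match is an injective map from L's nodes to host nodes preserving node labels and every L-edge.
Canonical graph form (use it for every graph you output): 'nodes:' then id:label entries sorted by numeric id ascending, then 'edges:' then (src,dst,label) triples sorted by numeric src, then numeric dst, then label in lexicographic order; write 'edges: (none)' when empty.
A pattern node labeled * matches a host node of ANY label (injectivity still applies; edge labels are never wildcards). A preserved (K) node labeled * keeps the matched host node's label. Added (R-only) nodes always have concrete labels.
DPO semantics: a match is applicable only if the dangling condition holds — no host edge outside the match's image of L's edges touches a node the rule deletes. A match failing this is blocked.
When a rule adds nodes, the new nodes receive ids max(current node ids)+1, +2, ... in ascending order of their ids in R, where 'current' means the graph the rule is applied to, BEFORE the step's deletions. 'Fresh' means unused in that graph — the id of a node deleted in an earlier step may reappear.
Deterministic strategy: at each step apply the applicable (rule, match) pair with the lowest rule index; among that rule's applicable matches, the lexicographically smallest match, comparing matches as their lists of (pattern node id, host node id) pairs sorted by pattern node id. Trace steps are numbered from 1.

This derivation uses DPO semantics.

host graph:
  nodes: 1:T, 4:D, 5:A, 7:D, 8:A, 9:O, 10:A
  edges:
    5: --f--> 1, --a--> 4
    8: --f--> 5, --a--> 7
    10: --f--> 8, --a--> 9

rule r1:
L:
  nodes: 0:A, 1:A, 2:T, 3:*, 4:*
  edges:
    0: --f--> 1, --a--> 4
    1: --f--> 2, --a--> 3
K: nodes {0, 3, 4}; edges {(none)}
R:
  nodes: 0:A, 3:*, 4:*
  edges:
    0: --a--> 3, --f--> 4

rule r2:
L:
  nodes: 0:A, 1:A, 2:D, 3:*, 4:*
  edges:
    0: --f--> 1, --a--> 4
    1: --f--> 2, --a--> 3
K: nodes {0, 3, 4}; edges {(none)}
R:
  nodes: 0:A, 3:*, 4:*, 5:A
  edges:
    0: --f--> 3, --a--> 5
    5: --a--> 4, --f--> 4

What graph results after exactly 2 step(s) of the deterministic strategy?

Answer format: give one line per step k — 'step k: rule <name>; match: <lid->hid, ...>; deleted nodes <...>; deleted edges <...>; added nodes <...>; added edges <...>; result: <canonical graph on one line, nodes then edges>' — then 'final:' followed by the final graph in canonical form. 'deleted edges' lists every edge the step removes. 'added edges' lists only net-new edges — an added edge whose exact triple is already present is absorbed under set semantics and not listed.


step 1: rule r1; match: 0->8, 1->5, 2->1, 3->4, 4->7; deleted nodes 1, 5; deleted edges (5,1,f); (5,4,a); (8,5,f); (8,7,a); added nodes (none); added edges (8,4,a); (8,7,f); result: nodes: 4:D, 7:D, 8:A, 9:O, 10:A edges: (8,4,a); (8,7,f); (10,8,f); (10,9,a)
step 2: rule r2; match: 0->10, 1->8, 2->7, 3->4, 4->9; deleted nodes 7, 8; deleted edges (8,4,a); (8,7,f); (10,8,f); (10,9,a); added nodes 11; added edges (10,4,f); (10,11,a); (11,9,a); (11,9,f); result: nodes: 4:D, 9:O, 10:A, 11:A edges: (10,4,f); (10,11,a); (11,9,a); (11,9,f)
final:
nodes: 4:D, 9:O, 10:A, 11:A
edges: (10,4,f); (10,11,a); (11,9,a); (11,9,f)


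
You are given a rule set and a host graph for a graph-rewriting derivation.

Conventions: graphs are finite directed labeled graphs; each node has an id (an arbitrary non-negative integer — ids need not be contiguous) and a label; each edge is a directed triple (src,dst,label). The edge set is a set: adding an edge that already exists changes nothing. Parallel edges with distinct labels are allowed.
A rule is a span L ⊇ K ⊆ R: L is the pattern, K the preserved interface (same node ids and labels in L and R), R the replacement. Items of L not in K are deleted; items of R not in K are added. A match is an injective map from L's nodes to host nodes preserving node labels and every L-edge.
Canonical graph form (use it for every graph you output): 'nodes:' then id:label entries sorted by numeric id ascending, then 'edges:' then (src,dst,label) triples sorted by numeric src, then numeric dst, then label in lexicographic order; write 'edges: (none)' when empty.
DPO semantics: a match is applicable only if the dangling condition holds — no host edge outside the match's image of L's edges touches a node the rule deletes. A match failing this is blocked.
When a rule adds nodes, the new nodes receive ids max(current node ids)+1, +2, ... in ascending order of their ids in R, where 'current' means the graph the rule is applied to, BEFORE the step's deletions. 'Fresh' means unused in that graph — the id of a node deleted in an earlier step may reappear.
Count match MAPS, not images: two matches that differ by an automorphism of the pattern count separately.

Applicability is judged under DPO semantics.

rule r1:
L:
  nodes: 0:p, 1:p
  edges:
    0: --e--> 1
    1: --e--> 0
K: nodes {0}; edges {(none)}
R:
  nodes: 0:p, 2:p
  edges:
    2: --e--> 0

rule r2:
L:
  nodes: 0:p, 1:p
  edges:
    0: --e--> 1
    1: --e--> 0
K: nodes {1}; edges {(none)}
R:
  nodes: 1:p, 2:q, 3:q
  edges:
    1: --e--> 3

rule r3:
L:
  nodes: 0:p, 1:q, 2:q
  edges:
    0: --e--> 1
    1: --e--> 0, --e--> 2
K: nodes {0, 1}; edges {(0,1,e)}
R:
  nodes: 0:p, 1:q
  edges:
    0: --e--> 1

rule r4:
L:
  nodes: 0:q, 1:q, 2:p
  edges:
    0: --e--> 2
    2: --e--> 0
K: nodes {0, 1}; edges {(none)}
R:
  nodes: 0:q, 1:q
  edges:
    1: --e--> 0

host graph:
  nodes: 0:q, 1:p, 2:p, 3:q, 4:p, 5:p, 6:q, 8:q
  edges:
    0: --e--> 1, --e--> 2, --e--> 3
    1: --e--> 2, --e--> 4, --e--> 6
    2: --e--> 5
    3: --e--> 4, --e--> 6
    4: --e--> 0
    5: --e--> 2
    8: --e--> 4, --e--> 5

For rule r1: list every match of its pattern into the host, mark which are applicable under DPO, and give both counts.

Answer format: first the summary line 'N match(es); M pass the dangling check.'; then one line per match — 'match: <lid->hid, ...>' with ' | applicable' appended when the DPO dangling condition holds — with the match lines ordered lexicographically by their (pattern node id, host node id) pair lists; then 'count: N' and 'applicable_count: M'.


2 match(es); 0 pass the dangling check.
match: 0->2, 1->5
match: 0->5, 1->2
count: 2
applicable_count: 0


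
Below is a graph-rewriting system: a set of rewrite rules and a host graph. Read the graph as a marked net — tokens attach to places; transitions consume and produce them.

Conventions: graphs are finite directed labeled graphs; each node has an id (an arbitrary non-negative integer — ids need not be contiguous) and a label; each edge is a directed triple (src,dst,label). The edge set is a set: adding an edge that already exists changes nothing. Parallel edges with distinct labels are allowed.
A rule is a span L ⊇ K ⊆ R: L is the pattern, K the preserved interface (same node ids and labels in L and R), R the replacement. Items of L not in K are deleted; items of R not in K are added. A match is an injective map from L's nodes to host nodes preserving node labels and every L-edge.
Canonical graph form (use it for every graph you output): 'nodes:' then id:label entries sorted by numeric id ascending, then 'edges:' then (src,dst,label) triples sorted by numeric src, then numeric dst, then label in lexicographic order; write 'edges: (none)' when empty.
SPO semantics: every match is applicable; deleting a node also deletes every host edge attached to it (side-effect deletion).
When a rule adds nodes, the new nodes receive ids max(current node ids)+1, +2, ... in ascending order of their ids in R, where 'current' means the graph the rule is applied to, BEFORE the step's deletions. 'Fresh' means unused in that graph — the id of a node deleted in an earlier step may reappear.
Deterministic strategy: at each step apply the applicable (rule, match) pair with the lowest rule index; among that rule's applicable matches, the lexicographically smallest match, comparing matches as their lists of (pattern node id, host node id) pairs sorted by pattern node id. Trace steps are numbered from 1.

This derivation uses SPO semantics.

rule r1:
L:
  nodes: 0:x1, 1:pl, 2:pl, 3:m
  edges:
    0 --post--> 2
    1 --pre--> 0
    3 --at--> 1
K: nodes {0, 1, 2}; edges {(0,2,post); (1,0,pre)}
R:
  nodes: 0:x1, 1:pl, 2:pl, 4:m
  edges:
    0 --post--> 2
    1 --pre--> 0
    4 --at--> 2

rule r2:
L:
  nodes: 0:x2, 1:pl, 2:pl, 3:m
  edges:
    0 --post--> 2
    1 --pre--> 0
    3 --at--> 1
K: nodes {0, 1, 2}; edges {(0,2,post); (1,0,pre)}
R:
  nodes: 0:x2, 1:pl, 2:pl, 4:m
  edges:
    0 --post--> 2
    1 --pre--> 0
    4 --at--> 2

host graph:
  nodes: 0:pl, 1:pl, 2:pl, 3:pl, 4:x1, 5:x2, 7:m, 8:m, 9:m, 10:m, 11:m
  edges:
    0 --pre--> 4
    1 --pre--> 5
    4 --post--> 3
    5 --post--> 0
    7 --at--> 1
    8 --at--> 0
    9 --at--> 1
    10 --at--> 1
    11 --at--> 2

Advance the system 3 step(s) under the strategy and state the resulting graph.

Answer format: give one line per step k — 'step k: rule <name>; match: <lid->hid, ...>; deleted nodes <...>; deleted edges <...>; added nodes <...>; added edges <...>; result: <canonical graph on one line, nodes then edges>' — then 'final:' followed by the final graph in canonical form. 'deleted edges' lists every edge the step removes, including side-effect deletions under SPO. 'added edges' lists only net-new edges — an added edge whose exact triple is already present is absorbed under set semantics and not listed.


step 1: rule r1; match: 0->4, 1->0, 2->3, 3->8; deleted nodes 8; deleted edges (8,0,at); added nodes 12; added edges (12,3,at); result: nodes: 0:pl, 1:pl, 2:pl, 3:pl, 4:x1, 5:x2, 7:m, 9:m, 10:m, 11:m, 12:m edges: (0,4,pre); (1,5,pre); (4,3,post); (5,0,post); (7,1,at); (9,1,at); (10,1,at); (11,2,at); (12,3,at)
step 2: rule r2; match: 0->5, 1->1, 2->0, 3->7; deleted nodes 7; deleted edges (7,1,at); added nodes 13; added edges (13,0,at); result: nodes: 0:pl, 1:pl, 2:pl, 3:pl, 4:x1, 5:x2, 9:m, 10:m, 11:m, 12:m, 13:m edges: (0,4,pre); (1,5,pre); (4,3,post); (5,0,post); (9,1,at); (10,1,at); (11,2,at); (12,3,at); (13,0,at)
step 3: rule r1; match: 0->4, 1->0, 2->3, 3->13; deleted nodes 13; deleted edges (13,0,at); added nodes 14; added edges (14,3,at); result: nodes: 0:pl, 1:pl, 2:pl, 3:pl, 4:x1, 5:x2, 9:m, 10:m, 11:m, 12:m, 14:m edges: (0,4,pre); (1,5,pre); (4,3,post); (5,0,post); (9,1,at); (10,1,at); (11,2,at); (12,3,at); (14,3,at)
final:
nodes: 0:pl, 1:pl, 2:pl, 3:pl, 4:x1, 5:x2, 9:m, 10:m, 11:m, 12:m, 14:m
edges: (0,4,pre); (1,5,pre); (4,3,post); (5,0,post); (9,1,at); (10,1,at); (11,2,at); (12,3,at); (14,3,at)


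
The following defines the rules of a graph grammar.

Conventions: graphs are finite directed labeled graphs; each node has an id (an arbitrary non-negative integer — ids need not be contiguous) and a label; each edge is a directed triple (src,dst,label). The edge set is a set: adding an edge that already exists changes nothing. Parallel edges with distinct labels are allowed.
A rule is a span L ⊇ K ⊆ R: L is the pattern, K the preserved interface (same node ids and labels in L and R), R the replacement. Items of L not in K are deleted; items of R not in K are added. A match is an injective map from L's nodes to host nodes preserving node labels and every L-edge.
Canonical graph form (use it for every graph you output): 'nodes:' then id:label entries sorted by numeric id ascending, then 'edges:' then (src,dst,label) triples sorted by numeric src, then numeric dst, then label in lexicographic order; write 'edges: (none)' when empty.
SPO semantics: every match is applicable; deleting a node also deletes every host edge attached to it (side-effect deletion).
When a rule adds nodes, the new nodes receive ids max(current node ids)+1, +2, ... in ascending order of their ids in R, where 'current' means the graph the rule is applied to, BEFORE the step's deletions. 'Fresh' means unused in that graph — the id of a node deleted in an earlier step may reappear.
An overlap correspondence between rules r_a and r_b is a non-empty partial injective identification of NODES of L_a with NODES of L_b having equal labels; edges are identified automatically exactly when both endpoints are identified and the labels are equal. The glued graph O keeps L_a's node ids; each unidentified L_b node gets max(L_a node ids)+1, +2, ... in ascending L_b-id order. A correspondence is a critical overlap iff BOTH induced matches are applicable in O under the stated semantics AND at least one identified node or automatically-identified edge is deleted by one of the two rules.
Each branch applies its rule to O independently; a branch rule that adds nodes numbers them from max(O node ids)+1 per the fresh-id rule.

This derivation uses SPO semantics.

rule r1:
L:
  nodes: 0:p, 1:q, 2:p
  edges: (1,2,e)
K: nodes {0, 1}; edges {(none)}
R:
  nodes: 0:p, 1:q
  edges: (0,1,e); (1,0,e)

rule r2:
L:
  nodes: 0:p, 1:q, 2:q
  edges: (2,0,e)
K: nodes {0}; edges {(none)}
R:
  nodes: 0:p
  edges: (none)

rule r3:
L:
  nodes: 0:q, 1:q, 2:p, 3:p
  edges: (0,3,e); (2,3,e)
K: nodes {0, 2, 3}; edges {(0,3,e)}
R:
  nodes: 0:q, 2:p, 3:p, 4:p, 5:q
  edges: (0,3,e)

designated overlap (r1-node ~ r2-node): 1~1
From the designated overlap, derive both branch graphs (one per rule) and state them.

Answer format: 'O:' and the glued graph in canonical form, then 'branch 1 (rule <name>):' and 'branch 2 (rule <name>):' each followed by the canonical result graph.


O:
nodes: 0:p, 1:q, 2:p, 3:p, 4:q
edges: (1,2,e); (4,3,e)
branch 1 (rule r1):
nodes: 0:p, 1:q, 3:p, 4:q
edges: (0,1,e); (1,0,e); (4,3,e)
branch 2 (rule r2):
nodes: 0:p, 2:p, 3:p
edges: (none)


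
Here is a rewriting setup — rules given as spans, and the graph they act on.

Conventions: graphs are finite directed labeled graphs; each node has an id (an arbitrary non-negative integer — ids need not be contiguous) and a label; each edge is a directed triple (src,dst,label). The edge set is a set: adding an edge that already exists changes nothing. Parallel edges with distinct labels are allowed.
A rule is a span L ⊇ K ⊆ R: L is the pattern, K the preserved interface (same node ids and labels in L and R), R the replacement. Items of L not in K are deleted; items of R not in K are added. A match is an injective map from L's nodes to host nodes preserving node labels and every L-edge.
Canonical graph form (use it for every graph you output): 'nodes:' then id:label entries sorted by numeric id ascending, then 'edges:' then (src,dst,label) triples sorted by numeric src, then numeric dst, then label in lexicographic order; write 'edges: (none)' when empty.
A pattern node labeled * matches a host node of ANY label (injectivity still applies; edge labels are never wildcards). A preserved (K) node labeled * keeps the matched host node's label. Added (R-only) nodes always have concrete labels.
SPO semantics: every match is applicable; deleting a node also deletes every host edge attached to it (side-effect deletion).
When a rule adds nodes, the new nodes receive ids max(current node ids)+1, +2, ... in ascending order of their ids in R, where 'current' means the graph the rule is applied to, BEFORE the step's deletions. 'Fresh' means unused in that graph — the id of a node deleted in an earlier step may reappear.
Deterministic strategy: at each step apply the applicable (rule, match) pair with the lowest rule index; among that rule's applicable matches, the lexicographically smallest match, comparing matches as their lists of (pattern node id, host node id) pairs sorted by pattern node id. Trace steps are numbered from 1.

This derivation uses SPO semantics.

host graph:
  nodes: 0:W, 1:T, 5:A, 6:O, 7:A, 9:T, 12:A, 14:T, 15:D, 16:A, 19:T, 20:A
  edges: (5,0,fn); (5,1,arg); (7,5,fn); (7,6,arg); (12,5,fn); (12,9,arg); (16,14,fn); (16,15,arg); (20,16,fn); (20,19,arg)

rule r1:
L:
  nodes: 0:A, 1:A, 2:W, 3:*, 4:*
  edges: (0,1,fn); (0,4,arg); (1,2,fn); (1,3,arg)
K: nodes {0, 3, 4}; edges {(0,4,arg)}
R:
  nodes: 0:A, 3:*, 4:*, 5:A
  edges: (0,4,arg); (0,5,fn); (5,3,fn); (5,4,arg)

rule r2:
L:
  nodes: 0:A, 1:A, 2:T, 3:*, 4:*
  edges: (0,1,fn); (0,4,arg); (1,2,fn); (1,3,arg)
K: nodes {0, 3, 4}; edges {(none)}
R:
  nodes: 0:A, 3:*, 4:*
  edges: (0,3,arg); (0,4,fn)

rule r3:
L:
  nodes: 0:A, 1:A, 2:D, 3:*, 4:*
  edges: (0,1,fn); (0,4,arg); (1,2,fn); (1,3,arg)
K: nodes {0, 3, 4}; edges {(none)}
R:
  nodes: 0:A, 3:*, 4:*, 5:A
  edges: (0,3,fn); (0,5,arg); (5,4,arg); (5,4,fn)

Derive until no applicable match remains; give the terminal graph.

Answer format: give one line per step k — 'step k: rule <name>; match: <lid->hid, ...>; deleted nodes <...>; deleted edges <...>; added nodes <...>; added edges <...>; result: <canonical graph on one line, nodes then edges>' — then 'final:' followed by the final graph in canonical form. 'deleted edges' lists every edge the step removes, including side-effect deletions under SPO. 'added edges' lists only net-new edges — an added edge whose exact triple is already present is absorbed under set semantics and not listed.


step 1: rule r1; match: 0->7, 1->5, 2->0, 3->1, 4->6; deleted nodes 0, 5; deleted edges (5,0,fn); (5,1,arg); (7,5,fn); (12,5,fn); added nodes 21; added edges (7,21,fn); (21,1,fn); (21,6,arg); result: nodes: 1:T, 6:O, 7:A, 9:T, 12:A, 14:T, 15:D, 16:A, 19:T, 20:A, 21:A edges: (7,6,arg); (7,21,fn); (12,9,arg); (16,14,fn); (16,15,arg); (20,16,fn); (20,19,arg); (21,1,fn); (21,6,arg)
step 2: rule r2; match: 0->20, 1->16, 2->14, 3->15, 4->19; deleted nodes 14, 16; deleted edges (16,14,fn); (16,15,arg); (20,16,fn); (20,19,arg); added nodes (none); added edges (20,15,arg); (20,19,fn); result: nodes: 1:T, 6:O, 7:A, 9:T, 12:A, 15:D, 19:T, 20:A, 21:A edges: (7,6,arg); (7,21,fn); (12,9,arg); (20,15,arg); (20,19,fn); (21,1,fn); (21,6,arg)
final:
nodes: 1:T, 6:O, 7:A, 9:T, 12:A, 15:D, 19:T, 20:A, 21:A
edges: (7,6,arg); (7,21,fn); (12,9,arg); (20,15,arg); (20,19,fn); (21,1,fn); (21,6,arg)


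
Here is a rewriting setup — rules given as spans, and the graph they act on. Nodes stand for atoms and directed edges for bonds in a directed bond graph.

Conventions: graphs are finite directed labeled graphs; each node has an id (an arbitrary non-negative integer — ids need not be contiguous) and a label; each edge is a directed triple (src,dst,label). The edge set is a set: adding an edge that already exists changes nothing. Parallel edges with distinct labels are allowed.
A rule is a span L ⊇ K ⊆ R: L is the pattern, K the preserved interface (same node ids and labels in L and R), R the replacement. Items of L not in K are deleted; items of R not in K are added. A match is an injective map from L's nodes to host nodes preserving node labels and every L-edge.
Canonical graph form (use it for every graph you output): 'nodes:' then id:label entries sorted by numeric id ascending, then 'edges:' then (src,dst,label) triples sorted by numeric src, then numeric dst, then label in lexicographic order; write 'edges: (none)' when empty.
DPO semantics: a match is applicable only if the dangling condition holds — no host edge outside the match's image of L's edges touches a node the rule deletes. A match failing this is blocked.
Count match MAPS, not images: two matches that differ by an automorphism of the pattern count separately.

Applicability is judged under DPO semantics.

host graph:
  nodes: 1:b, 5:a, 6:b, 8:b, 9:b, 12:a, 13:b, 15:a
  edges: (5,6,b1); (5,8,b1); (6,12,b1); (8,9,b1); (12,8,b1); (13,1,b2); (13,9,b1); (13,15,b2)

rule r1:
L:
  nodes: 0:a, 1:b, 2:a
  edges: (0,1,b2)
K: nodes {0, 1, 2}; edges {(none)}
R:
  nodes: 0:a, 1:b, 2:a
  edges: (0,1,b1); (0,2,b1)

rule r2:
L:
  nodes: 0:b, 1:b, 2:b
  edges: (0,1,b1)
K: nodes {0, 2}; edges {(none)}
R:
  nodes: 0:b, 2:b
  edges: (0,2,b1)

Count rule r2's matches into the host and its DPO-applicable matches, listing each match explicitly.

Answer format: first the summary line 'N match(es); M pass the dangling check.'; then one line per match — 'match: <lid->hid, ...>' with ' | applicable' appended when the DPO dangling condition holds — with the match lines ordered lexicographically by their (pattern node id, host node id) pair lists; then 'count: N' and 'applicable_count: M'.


6 match(es); 0 pass the dangling check.
match: 0->8, 1->9, 2->1
match: 0->8, 1->9, 2->6
match: 0->8, 1->9, 2->13
match: 0->13, 1->9, 2->1
match: 0->13, 1->9, 2->6
match: 0->13, 1->9, 2->8
count: 6
applicable_count: 0
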